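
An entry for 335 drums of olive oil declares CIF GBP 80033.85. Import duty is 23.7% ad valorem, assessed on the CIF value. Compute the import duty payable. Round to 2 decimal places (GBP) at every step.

Import duty: GBP 18968.02

Import duty = 80033.85 × 23.7% = 18968.02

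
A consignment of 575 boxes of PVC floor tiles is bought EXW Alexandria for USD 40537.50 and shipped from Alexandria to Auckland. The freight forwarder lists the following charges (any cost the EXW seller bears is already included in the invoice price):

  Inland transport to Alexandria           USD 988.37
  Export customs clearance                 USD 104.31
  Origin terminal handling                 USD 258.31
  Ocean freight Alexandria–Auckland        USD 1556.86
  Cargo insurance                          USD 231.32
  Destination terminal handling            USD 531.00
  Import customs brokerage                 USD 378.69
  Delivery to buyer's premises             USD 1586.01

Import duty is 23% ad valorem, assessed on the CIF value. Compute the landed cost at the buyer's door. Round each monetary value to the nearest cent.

Total landed cost: USD 56218.00

EXW: the seller makes goods available at their premises; the buyer bears all onward costs.
CIF value = EXW price + inland to port + export clearance + origin terminal + freight + insurance = 40537.50 + 988.37 + 104.31 + 258.31 + 1556.86 + 231.32 = 43676.67
Import duty = 43676.67 × 23% = 10045.63
Buyer bears: inland to port 988.37 + export clearance 104.31 + origin terminal 258.31 + freight 1556.86 + insurance 231.32 + destination terminal 531.00 + brokerage 378.69 + delivery 1586.01 + duty 10045.63 = 15680.50
Landed cost = invoice 40537.50 + 15680.50 = 56218.00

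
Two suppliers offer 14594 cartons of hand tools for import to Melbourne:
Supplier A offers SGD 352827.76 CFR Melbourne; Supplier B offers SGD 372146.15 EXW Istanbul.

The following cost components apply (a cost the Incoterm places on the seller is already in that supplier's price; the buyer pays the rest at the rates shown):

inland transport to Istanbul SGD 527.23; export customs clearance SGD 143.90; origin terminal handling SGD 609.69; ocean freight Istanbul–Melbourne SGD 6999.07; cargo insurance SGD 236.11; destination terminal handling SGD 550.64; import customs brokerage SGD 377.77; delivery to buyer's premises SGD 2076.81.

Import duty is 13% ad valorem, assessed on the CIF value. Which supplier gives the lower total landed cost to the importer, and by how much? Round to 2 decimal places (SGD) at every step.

Supplier A (CFR):
CIF value = CFR price + insurance = 352827.76 + 236.11 = 353063.87
Import duty = 353063.87 × 13% = 45898.30
Buyer bears (A): 236.11 + 550.64 + 377.77 + 2076.81 = 3241.33
Landed cost (A) = invoice 352827.76 + 3241.33 + duty 45898.30 = 401967.39
Supplier B (EXW):
CIF value = EXW price + inland to port + export clearance + origin terminal + freight + insurance = 372146.15 + 527.23 + 143.90 + 609.69 + 6999.07 + 236.11 = 380662.15
Import duty = 380662.15 × 13% = 49486.08
Buyer bears (B): 527.23 + 143.90 + 609.69 + 6999.07 + 236.11 + 550.64 + 377.77 + 2076.81 = 11521.22
Landed cost (B) = invoice 372146.15 + 11521.22 + duty 49486.08 = 433153.45
Difference = |401967.39 − 433153.45| = 31186.06

Supplier A is cheaper by SGD 31186.06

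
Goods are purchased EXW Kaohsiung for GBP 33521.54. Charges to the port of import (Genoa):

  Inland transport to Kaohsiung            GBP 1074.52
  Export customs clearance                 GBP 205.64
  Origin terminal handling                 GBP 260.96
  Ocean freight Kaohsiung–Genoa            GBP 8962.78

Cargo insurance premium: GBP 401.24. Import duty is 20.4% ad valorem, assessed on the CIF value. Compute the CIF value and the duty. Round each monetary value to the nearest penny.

CIF value: GBP 44426.68; import duty: GBP 9063.04

CIF = EXW price + pre-shipment costs + freight + insurance
CIF = 33521.54 + 1074.52 + 205.64 + 260.96 + 8962.78 + 401.24 = 44426.68
Import duty = 44426.68 × 20.4% = 9063.04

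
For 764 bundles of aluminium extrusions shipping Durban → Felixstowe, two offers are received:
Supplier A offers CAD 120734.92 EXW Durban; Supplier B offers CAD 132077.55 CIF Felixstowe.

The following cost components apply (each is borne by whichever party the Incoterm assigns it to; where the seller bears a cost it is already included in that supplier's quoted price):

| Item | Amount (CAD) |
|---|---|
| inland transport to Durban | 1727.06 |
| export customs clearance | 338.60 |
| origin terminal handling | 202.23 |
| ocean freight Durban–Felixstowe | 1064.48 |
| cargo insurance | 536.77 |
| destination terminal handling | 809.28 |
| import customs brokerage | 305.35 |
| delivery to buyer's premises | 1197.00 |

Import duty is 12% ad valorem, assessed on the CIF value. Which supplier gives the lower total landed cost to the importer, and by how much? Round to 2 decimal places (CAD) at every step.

Supplier A (EXW):
CIF value = EXW price + inland to port + export clearance + origin terminal + freight + insurance = 120734.92 + 1727.06 + 338.60 + 202.23 + 1064.48 + 536.77 = 124604.06
Import duty = 124604.06 × 12% = 14952.49
Buyer bears (A): 1727.06 + 338.60 + 202.23 + 1064.48 + 536.77 + 809.28 + 305.35 + 1197.00 = 6180.77
Landed cost (A) = invoice 120734.92 + 6180.77 + duty 14952.49 = 141868.18
Supplier B (CIF):
The CIF price already equals the CIF value: 132077.55
Import duty = 132077.55 × 12% = 15849.31
Buyer bears (B): 809.28 + 305.35 + 1197.00 = 2311.63
Landed cost (B) = invoice 132077.55 + 2311.63 + duty 15849.31 = 150238.49
Difference = |141868.18 − 150238.49| = 8370.31

Supplier A is cheaper by CAD 8370.31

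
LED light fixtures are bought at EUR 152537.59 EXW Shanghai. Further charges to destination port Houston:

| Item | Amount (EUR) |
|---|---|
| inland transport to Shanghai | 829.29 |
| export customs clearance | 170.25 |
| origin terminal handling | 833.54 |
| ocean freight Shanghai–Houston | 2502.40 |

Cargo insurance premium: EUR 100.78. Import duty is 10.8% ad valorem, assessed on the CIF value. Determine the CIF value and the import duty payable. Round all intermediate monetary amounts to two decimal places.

CIF value: EUR 156973.85; import duty: EUR 16953.18

CIF = EXW price + pre-shipment costs + freight + insurance
CIF = 152537.59 + 829.29 + 170.25 + 833.54 + 2502.40 + 100.78 = 156973.85
Import duty = 156973.85 × 10.8% = 16953.18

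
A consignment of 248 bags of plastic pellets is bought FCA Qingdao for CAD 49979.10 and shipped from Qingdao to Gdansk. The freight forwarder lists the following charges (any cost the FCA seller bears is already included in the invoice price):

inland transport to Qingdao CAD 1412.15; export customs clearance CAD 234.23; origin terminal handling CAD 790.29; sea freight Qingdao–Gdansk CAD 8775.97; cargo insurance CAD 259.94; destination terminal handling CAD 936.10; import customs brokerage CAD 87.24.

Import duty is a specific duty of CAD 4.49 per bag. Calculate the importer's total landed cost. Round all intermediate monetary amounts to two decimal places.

FCA: the seller delivers export-cleared goods to the carrier; the buyer bears costs from that point.
Already in the invoice (seller's account under FCA): inland to port, export clearance — exclude.
CIF value = FCA price + origin terminal + freight + insurance = 49979.10 + 790.29 + 8775.97 + 259.94 = 59805.30
Import duty = 248 × 4.49 = 1113.52
Buyer bears: origin terminal 790.29 + freight 8775.97 + insurance 259.94 + destination terminal 936.10 + brokerage 87.24 + duty 1113.52 = 11963.06
Landed cost = invoice 49979.10 + 11963.06 = 61942.16

Total landed cost: CAD 61942.16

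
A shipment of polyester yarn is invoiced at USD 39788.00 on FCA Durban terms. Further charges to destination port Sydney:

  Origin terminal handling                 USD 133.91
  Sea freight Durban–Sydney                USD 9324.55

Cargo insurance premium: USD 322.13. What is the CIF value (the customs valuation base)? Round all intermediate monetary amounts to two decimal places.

CIF = FCA price + pre-shipment costs + freight + insurance
CIF = 39788.00 + 133.91 + 9324.55 + 322.13 = 49568.59

CIF value: USD 49568.59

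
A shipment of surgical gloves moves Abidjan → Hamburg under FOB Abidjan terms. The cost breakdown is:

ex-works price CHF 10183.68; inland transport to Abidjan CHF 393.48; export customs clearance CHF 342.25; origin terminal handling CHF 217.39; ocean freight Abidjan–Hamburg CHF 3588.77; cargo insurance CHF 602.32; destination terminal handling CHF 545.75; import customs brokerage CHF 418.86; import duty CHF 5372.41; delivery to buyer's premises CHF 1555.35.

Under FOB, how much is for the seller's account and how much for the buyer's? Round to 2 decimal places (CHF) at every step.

FOB: the seller bears costs until goods are on board at the origin port; the buyer bears freight, insurance and all costs thereafter.
Seller's account: goods 10183.68 + inland to port 393.48 + export clearance 342.25 + origin terminal 217.39 = 11136.80
Buyer's account: freight 3588.77 + insurance 602.32 + destination terminal 545.75 + brokerage 418.86 + duty 5372.41 + delivery 1555.35 = 12083.46

Seller: CHF 11136.80; buyer: CHF 12083.46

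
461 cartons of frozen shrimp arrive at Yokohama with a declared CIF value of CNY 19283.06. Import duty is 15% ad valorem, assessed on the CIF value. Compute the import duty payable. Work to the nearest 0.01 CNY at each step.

Import duty: CNY 2892.46

Import duty = 19283.06 × 15% = 2892.46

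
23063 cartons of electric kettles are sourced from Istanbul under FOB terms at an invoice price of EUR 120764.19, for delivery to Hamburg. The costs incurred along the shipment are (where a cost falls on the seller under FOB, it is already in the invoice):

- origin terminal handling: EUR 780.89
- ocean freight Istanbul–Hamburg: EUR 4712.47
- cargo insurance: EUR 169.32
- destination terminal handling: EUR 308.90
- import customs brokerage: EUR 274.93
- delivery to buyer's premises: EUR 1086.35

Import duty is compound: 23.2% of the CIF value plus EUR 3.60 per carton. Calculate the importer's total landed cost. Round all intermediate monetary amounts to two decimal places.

Total landed cost: EUR 239492.83

FOB: the seller bears costs until goods are on board at the origin port; the buyer bears freight, insurance and all costs thereafter.
Already in the invoice (seller's account under FOB): origin terminal — exclude.
CIF value = FOB price + freight + insurance = 120764.19 + 4712.47 + 169.32 = 125645.98
Ad valorem component: 125645.98 × 23.2% = 29149.87
Specific component: 23063 × 3.60 = 83026.80
Import duty = 29149.87 + 83026.80 = 112176.67
Buyer bears: freight 4712.47 + insurance 169.32 + destination terminal 308.90 + brokerage 274.93 + delivery 1086.35 + duty 112176.67 = 118728.64
Landed cost = invoice 120764.19 + 118728.64 = 239492.83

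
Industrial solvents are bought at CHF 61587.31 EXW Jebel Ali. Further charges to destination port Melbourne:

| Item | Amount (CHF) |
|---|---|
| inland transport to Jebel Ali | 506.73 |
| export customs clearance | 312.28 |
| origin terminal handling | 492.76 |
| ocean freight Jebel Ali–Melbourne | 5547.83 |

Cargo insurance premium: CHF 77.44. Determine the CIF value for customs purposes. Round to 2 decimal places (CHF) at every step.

CIF value: CHF 68524.35

CIF = EXW price + pre-shipment costs + freight + insurance
CIF = 61587.31 + 506.73 + 312.28 + 492.76 + 5547.83 + 77.44 = 68524.35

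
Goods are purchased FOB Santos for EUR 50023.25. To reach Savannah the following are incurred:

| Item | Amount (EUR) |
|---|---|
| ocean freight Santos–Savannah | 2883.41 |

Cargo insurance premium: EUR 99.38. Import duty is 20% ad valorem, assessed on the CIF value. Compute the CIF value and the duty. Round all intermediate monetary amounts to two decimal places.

CIF = FOB price + freight + insurance
CIF = 50023.25 + 2883.41 + 99.38 = 53006.04
Import duty = 53006.04 × 20% = 10601.21

CIF value: EUR 53006.04; import duty: EUR 10601.21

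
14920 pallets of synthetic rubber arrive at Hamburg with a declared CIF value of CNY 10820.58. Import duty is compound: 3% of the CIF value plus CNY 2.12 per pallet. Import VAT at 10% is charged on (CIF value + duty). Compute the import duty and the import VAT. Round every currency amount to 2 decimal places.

Import duty: CNY 31955.02; import VAT: CNY 4277.56

Ad valorem component: 10820.58 × 3% = 324.62
Specific component: 14920 × 2.12 = 31630.40
Import duty = 324.62 + 31630.40 = 31955.02
VAT base = CIF + duty = 10820.58 + 31955.02 = 42775.60
Import VAT = 42775.60 × 10% = 4277.56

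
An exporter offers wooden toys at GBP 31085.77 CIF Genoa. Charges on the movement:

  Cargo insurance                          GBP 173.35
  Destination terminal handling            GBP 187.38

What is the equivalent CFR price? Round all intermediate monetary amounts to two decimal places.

CFR price: GBP 30912.42

Not relevant to the conversion: destination terminal — on the buyer under both terms; not part of either seller's price.
From CIF to CFR, the seller no longer bears: insurance.
CFR price = 31085.77 − 173.35 = 30912.42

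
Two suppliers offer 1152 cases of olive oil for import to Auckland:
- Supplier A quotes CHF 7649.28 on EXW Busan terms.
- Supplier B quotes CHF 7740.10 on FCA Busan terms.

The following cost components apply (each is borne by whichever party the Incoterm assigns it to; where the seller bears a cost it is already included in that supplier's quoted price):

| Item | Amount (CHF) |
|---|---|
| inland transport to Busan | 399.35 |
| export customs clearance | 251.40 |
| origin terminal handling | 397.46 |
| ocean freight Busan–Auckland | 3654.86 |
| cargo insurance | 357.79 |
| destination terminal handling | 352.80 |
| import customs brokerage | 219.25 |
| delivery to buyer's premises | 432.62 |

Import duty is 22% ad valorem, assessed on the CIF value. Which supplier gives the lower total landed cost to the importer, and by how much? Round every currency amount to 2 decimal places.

Supplier A (EXW):
CIF value = EXW price + inland to port + export clearance + origin terminal + freight + insurance = 7649.28 + 399.35 + 251.40 + 397.46 + 3654.86 + 357.79 = 12710.14
Import duty = 12710.14 × 22% = 2796.23
Buyer bears (A): 399.35 + 251.40 + 397.46 + 3654.86 + 357.79 + 352.80 + 219.25 + 432.62 = 6065.53
Landed cost (A) = invoice 7649.28 + 6065.53 + duty 2796.23 = 16511.04
Supplier B (FCA):
CIF value = FCA price + origin terminal + freight + insurance = 7740.10 + 397.46 + 3654.86 + 357.79 = 12150.21
Import duty = 12150.21 × 22% = 2673.05
Buyer bears (B): 397.46 + 3654.86 + 357.79 + 352.80 + 219.25 + 432.62 = 5414.78
Landed cost (B) = invoice 7740.10 + 5414.78 + duty 2673.05 = 15827.93
Difference = |16511.04 − 15827.93| = 683.11

Supplier B is cheaper by CHF 683.11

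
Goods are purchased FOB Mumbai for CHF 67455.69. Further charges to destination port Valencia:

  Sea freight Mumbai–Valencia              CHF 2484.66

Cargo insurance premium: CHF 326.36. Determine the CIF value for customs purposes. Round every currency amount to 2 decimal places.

CIF = FOB price + freight + insurance
CIF = 67455.69 + 2484.66 + 326.36 = 70266.71

CIF value: CHF 70266.71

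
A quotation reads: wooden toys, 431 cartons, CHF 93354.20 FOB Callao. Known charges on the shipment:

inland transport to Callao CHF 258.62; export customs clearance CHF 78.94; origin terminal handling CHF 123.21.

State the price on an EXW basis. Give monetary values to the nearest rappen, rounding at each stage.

From FOB to EXW, the seller no longer bears: inland to port, export clearance, origin terminal.
EXW price = 93354.20 − 258.62 − 78.94 − 123.21 = 92893.43

EXW price: CHF 92893.43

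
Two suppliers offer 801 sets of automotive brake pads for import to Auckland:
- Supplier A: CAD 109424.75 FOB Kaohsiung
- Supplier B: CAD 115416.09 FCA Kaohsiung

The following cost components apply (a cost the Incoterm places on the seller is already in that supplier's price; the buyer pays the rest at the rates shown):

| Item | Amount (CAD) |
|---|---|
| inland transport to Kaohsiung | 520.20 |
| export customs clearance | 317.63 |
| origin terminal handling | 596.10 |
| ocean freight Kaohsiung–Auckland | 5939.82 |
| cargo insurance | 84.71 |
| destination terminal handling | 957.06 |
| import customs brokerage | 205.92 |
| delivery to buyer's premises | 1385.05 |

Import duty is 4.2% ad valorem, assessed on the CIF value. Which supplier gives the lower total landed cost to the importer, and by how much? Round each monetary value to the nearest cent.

Supplier A (FOB):
CIF value = FOB price + freight + insurance = 109424.75 + 5939.82 + 84.71 = 115449.28
Import duty = 115449.28 × 4.2% = 4848.87
Buyer bears (A): 5939.82 + 84.71 + 957.06 + 205.92 + 1385.05 = 8572.56
Landed cost (A) = invoice 109424.75 + 8572.56 + duty 4848.87 = 122846.18
Supplier B (FCA):
CIF value = FCA price + origin terminal + freight + insurance = 115416.09 + 596.10 + 5939.82 + 84.71 = 122036.72
Import duty = 122036.72 × 4.2% = 5125.54
Buyer bears (B): 596.10 + 5939.82 + 84.71 + 957.06 + 205.92 + 1385.05 = 9168.66
Landed cost (B) = invoice 115416.09 + 9168.66 + duty 5125.54 = 129710.29
Difference = |122846.18 − 129710.29| = 6864.11

Supplier A is cheaper by CAD 6864.11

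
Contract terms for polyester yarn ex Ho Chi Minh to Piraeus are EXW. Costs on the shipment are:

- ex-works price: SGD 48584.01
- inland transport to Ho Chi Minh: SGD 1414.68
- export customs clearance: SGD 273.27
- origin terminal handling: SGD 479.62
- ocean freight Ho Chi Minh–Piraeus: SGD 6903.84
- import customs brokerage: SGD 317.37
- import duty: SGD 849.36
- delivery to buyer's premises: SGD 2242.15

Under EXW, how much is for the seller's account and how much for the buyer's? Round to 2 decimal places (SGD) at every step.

EXW: the seller makes goods available at their premises; the buyer bears all onward costs.
Seller's account: goods 48584.01 = 48584.01
Buyer's account: inland to port 1414.68 + export clearance 273.27 + origin terminal 479.62 + freight 6903.84 + brokerage 317.37 + duty 849.36 + delivery 2242.15 = 12480.29

Seller: SGD 48584.01; buyer: SGD 12480.29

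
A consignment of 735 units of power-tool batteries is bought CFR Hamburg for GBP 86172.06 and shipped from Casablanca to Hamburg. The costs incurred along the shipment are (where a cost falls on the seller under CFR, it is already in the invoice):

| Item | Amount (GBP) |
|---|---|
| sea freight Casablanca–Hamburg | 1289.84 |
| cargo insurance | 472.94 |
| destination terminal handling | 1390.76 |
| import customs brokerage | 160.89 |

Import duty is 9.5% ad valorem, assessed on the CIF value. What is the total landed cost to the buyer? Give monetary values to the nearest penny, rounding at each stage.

Total landed cost: GBP 96427.93

CFR: the seller pays costs through ocean freight to the destination port, but not insurance.
Already in the invoice (seller's account under CFR): freight — exclude.
CIF value = CFR price + insurance = 86172.06 + 472.94 = 86645.00
Import duty = 86645.00 × 9.5% = 8231.28
Buyer bears: insurance 472.94 + destination terminal 1390.76 + brokerage 160.89 + duty 8231.28 = 10255.87
Landed cost = invoice 86172.06 + 10255.87 = 96427.93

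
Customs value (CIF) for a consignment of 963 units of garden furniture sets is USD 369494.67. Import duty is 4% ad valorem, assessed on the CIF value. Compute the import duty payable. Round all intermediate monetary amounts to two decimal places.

Import duty = 369494.67 × 4% = 14779.79

Import duty: USD 14779.79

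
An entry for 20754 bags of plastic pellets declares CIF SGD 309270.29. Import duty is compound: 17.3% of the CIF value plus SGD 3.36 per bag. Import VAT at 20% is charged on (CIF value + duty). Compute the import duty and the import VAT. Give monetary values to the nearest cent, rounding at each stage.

Ad valorem component: 309270.29 × 17.3% = 53503.76
Specific component: 20754 × 3.36 = 69733.44
Import duty = 53503.76 + 69733.44 = 123237.20
VAT base = CIF + duty = 309270.29 + 123237.20 = 432507.49
Import VAT = 432507.49 × 20% = 86501.50

Import duty: SGD 123237.20; import VAT: SGD 86501.50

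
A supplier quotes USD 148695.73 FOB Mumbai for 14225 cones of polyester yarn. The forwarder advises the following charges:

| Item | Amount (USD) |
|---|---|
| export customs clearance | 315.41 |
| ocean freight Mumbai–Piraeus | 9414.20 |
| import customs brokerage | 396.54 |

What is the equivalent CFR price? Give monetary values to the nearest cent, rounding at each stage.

Not relevant to the conversion: export clearance — on the seller under both FOB and CFR; already in the FOB price and stays in the CFR price. brokerage — on the buyer under both terms; not part of either seller's price.
From FOB to CFR, the seller additionally bears: freight.
CFR price = 148695.73 + 9414.20 = 158109.93

CFR price: USD 158109.93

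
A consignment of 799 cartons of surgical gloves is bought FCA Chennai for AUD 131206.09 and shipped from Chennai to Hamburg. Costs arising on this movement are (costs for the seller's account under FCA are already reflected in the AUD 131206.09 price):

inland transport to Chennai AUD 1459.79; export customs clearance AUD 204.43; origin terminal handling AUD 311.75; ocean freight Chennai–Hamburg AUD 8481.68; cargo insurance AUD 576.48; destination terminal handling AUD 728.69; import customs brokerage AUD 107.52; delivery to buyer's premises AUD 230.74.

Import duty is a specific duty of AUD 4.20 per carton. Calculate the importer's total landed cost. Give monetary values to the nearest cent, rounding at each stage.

FCA: the seller delivers export-cleared goods to the carrier; the buyer bears costs from that point.
Already in the invoice (seller's account under FCA): inland to port, export clearance — exclude.
CIF value = FCA price + origin terminal + freight + insurance = 131206.09 + 311.75 + 8481.68 + 576.48 = 140576.00
Import duty = 799 × 4.20 = 3355.80
Buyer bears: origin terminal 311.75 + freight 8481.68 + insurance 576.48 + destination terminal 728.69 + brokerage 107.52 + delivery 230.74 + duty 3355.80 = 13792.66
Landed cost = invoice 131206.09 + 13792.66 = 144998.75

Total landed cost: AUD 144998.75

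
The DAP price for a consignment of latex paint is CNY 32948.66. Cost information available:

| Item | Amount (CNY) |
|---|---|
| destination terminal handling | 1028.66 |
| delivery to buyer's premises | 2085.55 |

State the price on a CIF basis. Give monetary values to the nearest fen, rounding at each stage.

From DAP to CIF, the seller no longer bears: destination terminal, delivery.
CIF price = 32948.66 − 1028.66 − 2085.55 = 29834.45

CIF price: CNY 29834.45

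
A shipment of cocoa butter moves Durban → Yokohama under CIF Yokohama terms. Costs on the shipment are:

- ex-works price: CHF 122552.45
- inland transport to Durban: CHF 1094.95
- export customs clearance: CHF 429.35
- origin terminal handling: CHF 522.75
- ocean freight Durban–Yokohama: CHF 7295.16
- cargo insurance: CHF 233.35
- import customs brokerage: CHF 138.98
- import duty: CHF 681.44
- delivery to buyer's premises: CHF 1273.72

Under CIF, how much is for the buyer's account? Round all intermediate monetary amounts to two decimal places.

CIF: the seller pays costs through ocean freight and marine insurance to the destination port.
Seller's account: goods 122552.45 + inland to port 1094.95 + export clearance 429.35 + origin terminal 522.75 + freight 7295.16 + insurance 233.35 = 132128.01
Buyer's account: brokerage 138.98 + duty 681.44 + delivery 1273.72 = 2094.14

Buyer's account: CHF 2094.14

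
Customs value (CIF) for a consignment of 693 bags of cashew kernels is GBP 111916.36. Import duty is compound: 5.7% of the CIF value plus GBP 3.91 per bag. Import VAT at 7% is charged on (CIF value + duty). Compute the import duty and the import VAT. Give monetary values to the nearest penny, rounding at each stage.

Ad valorem component: 111916.36 × 5.7% = 6379.23
Specific component: 693 × 3.91 = 2709.63
Import duty = 6379.23 + 2709.63 = 9088.86
VAT base = CIF + duty = 111916.36 + 9088.86 = 121005.22
Import VAT = 121005.22 × 7% = 8470.37

Import duty: GBP 9088.86; import VAT: GBP 8470.37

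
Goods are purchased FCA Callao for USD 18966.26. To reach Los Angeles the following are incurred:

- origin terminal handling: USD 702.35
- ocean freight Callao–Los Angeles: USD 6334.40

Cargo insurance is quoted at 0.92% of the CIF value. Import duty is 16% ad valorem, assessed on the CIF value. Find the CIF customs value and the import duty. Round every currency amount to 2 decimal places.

CIF value: USD 26244.46; import duty: USD 4199.11

Let C be the CIF value. C = FCA price + pre-shipment costs + freight + 0.92% × C
C − 0.92% × C = 18966.26 + 702.35 + 6334.40
0.9908 × C = 26003.01
C = 26003.01 / 0.9908 = 26244.46
Insurance premium = 0.92% × 26244.46 = 241.45
Import duty = 26244.46 × 16% = 4199.11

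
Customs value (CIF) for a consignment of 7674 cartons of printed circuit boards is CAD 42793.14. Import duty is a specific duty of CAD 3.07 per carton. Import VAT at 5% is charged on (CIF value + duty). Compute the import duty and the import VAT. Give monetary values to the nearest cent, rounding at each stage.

Import duty = 7674 × 3.07 = 23559.18
VAT base = CIF + duty = 42793.14 + 23559.18 = 66352.32
Import VAT = 66352.32 × 5% = 3317.62

Import duty: CAD 23559.18; import VAT: CAD 3317.62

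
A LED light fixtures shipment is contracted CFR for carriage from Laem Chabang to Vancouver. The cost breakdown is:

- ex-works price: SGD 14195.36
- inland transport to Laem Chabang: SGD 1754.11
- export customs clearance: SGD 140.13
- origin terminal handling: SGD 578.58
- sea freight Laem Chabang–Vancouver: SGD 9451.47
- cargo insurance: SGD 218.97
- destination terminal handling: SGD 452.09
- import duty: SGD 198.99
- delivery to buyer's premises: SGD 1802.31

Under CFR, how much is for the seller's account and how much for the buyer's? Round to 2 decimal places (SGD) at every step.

CFR: the seller pays costs through ocean freight to the destination port, but not insurance.
Seller's account: goods 14195.36 + inland to port 1754.11 + export clearance 140.13 + origin terminal 578.58 + freight 9451.47 = 26119.65
Buyer's account: insurance 218.97 + destination terminal 452.09 + duty 198.99 + delivery 1802.31 = 2672.36

Seller: SGD 26119.65; buyer: SGD 2672.36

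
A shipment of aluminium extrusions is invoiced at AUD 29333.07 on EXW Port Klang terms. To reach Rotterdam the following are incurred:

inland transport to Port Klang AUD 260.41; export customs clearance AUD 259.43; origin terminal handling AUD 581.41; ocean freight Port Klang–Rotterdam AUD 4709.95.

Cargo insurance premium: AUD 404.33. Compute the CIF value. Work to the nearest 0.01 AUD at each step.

CIF = EXW price + pre-shipment costs + freight + insurance
CIF = 29333.07 + 260.41 + 259.43 + 581.41 + 4709.95 + 404.33 = 35548.60

CIF value: AUD 35548.60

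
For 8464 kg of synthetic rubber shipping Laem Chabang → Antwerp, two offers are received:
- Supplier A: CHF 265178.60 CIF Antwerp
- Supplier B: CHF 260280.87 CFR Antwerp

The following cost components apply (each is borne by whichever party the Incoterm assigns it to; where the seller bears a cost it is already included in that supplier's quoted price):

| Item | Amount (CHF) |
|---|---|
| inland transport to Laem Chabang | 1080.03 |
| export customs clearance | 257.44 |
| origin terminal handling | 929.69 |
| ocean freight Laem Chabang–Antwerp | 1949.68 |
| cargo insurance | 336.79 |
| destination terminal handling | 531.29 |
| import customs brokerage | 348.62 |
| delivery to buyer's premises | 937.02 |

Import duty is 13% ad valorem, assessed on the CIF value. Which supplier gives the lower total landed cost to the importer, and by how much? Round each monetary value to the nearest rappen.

Supplier A (CIF):
The CIF price already equals the CIF value: 265178.60
Import duty = 265178.60 × 13% = 34473.22
Buyer bears (A): 531.29 + 348.62 + 937.02 = 1816.93
Landed cost (A) = invoice 265178.60 + 1816.93 + duty 34473.22 = 301468.75
Supplier B (CFR):
CIF value = CFR price + insurance = 260280.87 + 336.79 = 260617.66
Import duty = 260617.66 × 13% = 33880.30
Buyer bears (B): 336.79 + 531.29 + 348.62 + 937.02 = 2153.72
Landed cost (B) = invoice 260280.87 + 2153.72 + duty 33880.30 = 296314.89
Difference = |301468.75 − 296314.89| = 5153.86

Supplier B is cheaper by CHF 5153.86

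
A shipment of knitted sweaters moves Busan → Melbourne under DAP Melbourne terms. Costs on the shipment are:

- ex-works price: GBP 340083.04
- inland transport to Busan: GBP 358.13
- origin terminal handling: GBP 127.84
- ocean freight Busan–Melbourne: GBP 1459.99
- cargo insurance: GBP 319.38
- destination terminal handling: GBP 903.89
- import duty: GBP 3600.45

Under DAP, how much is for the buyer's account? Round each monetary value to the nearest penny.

Buyer's account: GBP 3600.45

DAP: the seller bears all costs to the named destination except import duty and clearance.
Seller's account: goods 340083.04 + inland to port 358.13 + origin terminal 127.84 + freight 1459.99 + insurance 319.38 + destination terminal 903.89 = 343252.27
Buyer's account: duty 3600.45 = 3600.45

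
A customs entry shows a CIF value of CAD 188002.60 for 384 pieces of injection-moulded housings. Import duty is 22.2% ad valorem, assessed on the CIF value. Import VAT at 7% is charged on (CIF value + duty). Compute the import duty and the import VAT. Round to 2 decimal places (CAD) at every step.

Import duty = 188002.60 × 22.2% = 41736.58
VAT base = CIF + duty = 188002.60 + 41736.58 = 229739.18
Import VAT = 229739.18 × 7% = 16081.74

Import duty: CAD 41736.58; import VAT: CAD 16081.74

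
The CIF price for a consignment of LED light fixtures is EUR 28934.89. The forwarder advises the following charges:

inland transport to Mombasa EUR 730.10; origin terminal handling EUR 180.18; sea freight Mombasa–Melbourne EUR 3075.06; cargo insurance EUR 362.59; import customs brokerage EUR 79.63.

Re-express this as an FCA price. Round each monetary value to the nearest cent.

Not relevant to the conversion: inland to port — on the seller under both CIF and FCA; already in the CIF price and stays in the FCA price. brokerage — on the buyer under both terms; not part of either seller's price.
From CIF to FCA, the seller no longer bears: origin terminal, freight, insurance.
FCA price = 28934.89 − 180.18 − 3075.06 − 362.59 = 25317.06

FCA price: EUR 25317.06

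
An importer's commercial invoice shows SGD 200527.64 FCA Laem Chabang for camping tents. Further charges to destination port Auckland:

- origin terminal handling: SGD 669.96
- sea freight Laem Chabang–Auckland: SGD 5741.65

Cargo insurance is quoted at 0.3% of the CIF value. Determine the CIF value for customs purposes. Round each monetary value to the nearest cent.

Let C be the CIF value. C = FCA price + pre-shipment costs + freight + 0.3% × C
C − 0.3% × C = 200527.64 + 669.96 + 5741.65
0.997 × C = 206939.25
C = 206939.25 / 0.997 = 207561.94
Insurance premium = 0.3% × 207561.94 = 622.69

CIF value: SGD 207561.94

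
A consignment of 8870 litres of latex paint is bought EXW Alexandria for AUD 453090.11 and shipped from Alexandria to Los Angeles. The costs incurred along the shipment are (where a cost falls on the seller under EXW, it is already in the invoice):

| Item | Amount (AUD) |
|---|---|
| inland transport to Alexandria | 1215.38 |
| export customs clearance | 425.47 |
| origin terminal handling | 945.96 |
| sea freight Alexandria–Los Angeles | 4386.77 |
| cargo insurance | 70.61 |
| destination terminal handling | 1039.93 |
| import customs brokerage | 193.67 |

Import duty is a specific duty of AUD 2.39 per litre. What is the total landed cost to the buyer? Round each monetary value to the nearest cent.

EXW: the seller makes goods available at their premises; the buyer bears all onward costs.
CIF value = EXW price + inland to port + export clearance + origin terminal + freight + insurance = 453090.11 + 1215.38 + 425.47 + 945.96 + 4386.77 + 70.61 = 460134.30
Import duty = 8870 × 2.39 = 21199.30
Buyer bears: inland to port 1215.38 + export clearance 425.47 + origin terminal 945.96 + freight 4386.77 + insurance 70.61 + destination terminal 1039.93 + brokerage 193.67 + duty 21199.30 = 29477.09
Landed cost = invoice 453090.11 + 29477.09 = 482567.20

Total landed cost: AUD 482567.20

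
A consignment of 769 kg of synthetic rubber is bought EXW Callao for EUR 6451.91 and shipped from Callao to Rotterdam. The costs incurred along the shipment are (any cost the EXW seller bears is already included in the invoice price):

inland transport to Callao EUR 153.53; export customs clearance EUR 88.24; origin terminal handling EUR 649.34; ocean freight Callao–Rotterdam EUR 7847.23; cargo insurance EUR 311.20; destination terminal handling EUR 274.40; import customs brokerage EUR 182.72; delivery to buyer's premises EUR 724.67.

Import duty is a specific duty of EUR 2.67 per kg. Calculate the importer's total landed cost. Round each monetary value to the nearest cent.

EXW: the seller makes goods available at their premises; the buyer bears all onward costs.
CIF value = EXW price + inland to port + export clearance + origin terminal + freight + insurance = 6451.91 + 153.53 + 88.24 + 649.34 + 7847.23 + 311.20 = 15501.45
Import duty = 769 × 2.67 = 2053.23
Buyer bears: inland to port 153.53 + export clearance 88.24 + origin terminal 649.34 + freight 7847.23 + insurance 311.20 + destination terminal 274.40 + brokerage 182.72 + delivery 724.67 + duty 2053.23 = 12284.56
Landed cost = invoice 6451.91 + 12284.56 = 18736.47

Total landed cost: EUR 18736.47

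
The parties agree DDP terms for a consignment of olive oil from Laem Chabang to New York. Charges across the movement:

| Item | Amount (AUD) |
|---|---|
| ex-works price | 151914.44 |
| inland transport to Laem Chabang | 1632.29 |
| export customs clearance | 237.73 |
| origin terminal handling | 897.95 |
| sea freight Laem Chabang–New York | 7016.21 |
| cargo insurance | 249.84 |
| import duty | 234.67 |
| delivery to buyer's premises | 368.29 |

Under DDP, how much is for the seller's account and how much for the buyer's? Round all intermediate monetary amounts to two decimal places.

Seller: AUD 162551.42; buyer: AUD 0.00

DDP: the seller bears all costs including import duty.
Seller's account: goods 151914.44 + inland to port 1632.29 + export clearance 237.73 + origin terminal 897.95 + freight 7016.21 + insurance 249.84 + duty 234.67 + delivery 368.29 = 162551.42
Buyer's account: 0.00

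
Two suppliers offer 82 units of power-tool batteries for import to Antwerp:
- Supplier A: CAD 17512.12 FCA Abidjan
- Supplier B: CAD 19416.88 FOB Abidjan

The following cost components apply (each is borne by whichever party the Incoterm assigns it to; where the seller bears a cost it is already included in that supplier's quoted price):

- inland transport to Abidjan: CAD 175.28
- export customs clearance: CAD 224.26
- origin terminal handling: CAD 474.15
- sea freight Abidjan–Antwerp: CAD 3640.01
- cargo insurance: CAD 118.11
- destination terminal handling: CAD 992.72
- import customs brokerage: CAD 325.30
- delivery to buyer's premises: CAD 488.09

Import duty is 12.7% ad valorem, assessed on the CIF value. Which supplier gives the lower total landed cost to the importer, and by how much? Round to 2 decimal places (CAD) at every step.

Supplier A (FCA):
CIF value = FCA price + origin terminal + freight + insurance = 17512.12 + 474.15 + 3640.01 + 118.11 = 21744.39
Import duty = 21744.39 × 12.7% = 2761.54
Buyer bears (A): 474.15 + 3640.01 + 118.11 + 992.72 + 325.30 + 488.09 = 6038.38
Landed cost (A) = invoice 17512.12 + 6038.38 + duty 2761.54 = 26312.04
Supplier B (FOB):
CIF value = FOB price + freight + insurance = 19416.88 + 3640.01 + 118.11 = 23175.00
Import duty = 23175.00 × 12.7% = 2943.23
Buyer bears (B): 3640.01 + 118.11 + 992.72 + 325.30 + 488.09 = 5564.23
Landed cost (B) = invoice 19416.88 + 5564.23 + duty 2943.23 = 27924.34
Difference = |26312.04 − 27924.34| = 1612.30

Supplier A is cheaper by CAD 1612.30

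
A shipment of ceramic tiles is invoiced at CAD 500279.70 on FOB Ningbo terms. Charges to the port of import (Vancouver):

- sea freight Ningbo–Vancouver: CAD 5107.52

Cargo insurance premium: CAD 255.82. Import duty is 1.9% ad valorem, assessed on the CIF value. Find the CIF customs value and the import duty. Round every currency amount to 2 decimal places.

CIF value: CAD 505643.04; import duty: CAD 9607.22

CIF = FOB price + freight + insurance
CIF = 500279.70 + 5107.52 + 255.82 = 505643.04
Import duty = 505643.04 × 1.9% = 9607.22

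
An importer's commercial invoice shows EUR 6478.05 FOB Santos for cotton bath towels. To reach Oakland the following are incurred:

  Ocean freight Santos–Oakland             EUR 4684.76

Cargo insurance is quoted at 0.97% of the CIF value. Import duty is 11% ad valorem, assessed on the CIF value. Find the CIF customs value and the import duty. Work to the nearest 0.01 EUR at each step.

CIF value: EUR 11272.15; import duty: EUR 1239.94

Let C be the CIF value. C = FOB price + freight + 0.97% × C
C − 0.97% × C = 6478.05 + 4684.76
0.9903 × C = 11162.81
C = 11162.81 / 0.9903 = 11272.15
Insurance premium = 0.97% × 11272.15 = 109.34
Import duty = 11272.15 × 11% = 1239.94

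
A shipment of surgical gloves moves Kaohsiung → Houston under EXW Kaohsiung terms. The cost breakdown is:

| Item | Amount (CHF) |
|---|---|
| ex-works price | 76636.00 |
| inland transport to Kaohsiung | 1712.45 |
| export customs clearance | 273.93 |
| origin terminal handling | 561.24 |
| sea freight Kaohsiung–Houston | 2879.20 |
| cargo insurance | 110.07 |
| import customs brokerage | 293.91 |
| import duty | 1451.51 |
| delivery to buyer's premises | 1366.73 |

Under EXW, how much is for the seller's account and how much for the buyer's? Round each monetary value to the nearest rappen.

EXW: the seller makes goods available at their premises; the buyer bears all onward costs.
Seller's account: goods 76636.00 = 76636.00
Buyer's account: inland to port 1712.45 + export clearance 273.93 + origin terminal 561.24 + freight 2879.20 + insurance 110.07 + brokerage 293.91 + duty 1451.51 + delivery 1366.73 = 8649.04

Seller: CHF 76636.00; buyer: CHF 8649.04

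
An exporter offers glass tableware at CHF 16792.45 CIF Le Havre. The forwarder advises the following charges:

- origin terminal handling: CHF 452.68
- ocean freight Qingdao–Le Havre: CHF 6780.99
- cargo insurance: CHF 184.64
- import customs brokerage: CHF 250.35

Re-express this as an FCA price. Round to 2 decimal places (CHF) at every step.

Not relevant to the conversion: brokerage — on the buyer under both terms; not part of either seller's price.
From CIF to FCA, the seller no longer bears: origin terminal, freight, insurance.
FCA price = 16792.45 − 452.68 − 6780.99 − 184.64 = 9374.14

FCA price: CHF 9374.14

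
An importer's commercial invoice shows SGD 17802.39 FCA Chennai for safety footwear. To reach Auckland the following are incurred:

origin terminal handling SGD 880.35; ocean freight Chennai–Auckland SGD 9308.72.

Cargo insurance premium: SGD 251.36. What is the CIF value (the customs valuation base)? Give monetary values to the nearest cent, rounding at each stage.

CIF value: SGD 28242.82

CIF = FCA price + pre-shipment costs + freight + insurance
CIF = 17802.39 + 880.35 + 9308.72 + 251.36 = 28242.82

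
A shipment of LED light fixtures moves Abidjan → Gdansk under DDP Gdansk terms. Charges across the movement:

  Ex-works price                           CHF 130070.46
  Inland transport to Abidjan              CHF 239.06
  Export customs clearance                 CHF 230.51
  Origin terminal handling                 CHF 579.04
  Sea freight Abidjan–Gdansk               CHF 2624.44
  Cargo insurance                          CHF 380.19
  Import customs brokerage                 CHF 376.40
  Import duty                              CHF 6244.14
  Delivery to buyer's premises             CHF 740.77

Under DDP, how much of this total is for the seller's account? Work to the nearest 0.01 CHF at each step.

DDP: the seller bears all costs including import duty.
Seller's account: goods 130070.46 + inland to port 239.06 + export clearance 230.51 + origin terminal 579.04 + freight 2624.44 + insurance 380.19 + brokerage 376.40 + duty 6244.14 + delivery 740.77 = 141485.01
Buyer's account: 0.00

Seller's account: CHF 141485.01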